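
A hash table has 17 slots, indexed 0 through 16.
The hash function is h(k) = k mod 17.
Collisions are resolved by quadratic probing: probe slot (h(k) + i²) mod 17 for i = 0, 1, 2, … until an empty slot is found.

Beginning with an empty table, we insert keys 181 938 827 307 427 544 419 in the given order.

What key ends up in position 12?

827

Insert 181: h=11, slot 11 empty => index 11.
Insert 938: h=3, slot 3 empty => index 3.
Insert 827: h=11, slot 11 occupied => index 12.
Insert 307: h=1, slot 1 empty => index 1.
Insert 427: h=2, slot 2 empty => index 2.
Insert 544: h=0, slot 0 empty => index 0.
Insert 419: h=11, slots 11,12 occupied => index 15.
Table: [544, 307, 427, 938, ., ., ., ., ., ., ., 181, 827, ., ., 419, .]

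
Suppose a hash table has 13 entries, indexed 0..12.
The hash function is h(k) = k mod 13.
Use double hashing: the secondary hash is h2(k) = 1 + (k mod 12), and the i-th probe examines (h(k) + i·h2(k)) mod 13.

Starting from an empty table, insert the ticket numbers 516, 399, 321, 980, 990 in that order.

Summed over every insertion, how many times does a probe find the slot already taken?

2

516: h=9 → slot 9
399: h=9, h2=4, probe 9,0 → slot 0
321: h=9, h2=10, probe 9,6 → slot 6
980: h=5 → slot 5
990: h=2 → slot 2
Table: [399, —, 990, —, —, 980, 321, —, —, 516, —, —, —]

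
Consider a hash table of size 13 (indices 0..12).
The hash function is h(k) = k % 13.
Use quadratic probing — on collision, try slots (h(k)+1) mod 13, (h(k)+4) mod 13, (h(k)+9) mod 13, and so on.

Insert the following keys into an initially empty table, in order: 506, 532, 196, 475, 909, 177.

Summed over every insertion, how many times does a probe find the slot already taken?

3

506: h=12 → slot 12
532: h=12, probe 12,0 → slot 0
196: h=1 → slot 1
475: h=7 → slot 7
909: h=12, probe 12,0,3 → slot 3
177: h=8 → slot 8
Table: [532, 196, -, 909, -, -, -, 475, 177, -, -, -, 506]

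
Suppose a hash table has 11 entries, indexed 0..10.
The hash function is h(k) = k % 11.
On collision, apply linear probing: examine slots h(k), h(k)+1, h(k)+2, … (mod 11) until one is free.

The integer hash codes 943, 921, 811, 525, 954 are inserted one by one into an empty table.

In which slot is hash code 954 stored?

1

Insert 943: h=8, slot 8 empty → index 8.
Insert 921: h=8, slot 8 occupied → index 9.
Insert 811: h=8, slots 8,9 occupied → index 10.
Insert 525: h=8, slots 8,9,10 occupied → index 0.
Insert 954: h=8, slots 8,9,10,0 occupied → index 1.
Table: [525, 954, -, -, -, -, -, -, 943, 921, 811]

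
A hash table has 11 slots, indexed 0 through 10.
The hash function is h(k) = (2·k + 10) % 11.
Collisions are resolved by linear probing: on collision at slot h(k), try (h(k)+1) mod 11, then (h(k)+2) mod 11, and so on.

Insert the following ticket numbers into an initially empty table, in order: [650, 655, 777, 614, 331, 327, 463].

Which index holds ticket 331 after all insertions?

3

650 hashes to 1; slot 1 is free → place at 1.
655 hashes to 0; slot 0 is free → place at 0.
777 hashes to 2; slot 2 is free → place at 2.
614 hashes to 6; slot 6 is free → place at 6.
331 hashes to 1; 1,2 taken → place at 3.
327 hashes to 4; slot 4 is free → place at 4.
463 hashes to 1; 1,2,3,4 taken → place at 5.
Table: [655, 650, 777, 331, 327, 463, 614, _, _, _, _]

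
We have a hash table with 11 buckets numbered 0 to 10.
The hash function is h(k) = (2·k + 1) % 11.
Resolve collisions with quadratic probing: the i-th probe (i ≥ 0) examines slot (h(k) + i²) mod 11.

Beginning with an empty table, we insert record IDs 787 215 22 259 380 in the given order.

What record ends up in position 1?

Insert 787: h=2, slot 2 empty => index 2.
Insert 215: h=2, slot 2 occupied => index 3.
Insert 22: h=1, slot 1 empty => index 1.
Insert 259: h=2, slots 2,3 occupied => index 6.
Insert 380: h=2, slots 2,3,6 occupied => index 0.
Table: [380, 22, 787, 215, ., ., 259, ., ., ., .]

22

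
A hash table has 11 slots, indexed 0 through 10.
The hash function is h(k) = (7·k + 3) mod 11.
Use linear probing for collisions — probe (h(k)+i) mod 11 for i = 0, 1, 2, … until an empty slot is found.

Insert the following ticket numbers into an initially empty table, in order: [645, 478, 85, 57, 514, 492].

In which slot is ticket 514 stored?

645: h=8 -> slot 8
478: h=5 -> slot 5
85: h=4 -> slot 4
57: h=6 -> slot 6
514: h=4, probe 4,5,6,7 -> slot 7
492: h=4, probe 4,5,6,7,8,9 -> slot 9
Table: [—, —, —, —, 85, 478, 57, 514, 645, 492, —]

7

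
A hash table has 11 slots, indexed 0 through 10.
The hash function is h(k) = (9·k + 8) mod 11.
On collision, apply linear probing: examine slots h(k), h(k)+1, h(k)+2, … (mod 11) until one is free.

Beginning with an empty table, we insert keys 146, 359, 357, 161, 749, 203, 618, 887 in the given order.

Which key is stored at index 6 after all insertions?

161

146: h=2 → slot 2
359: h=5 → slot 5
357: h=9 → slot 9
161: h=5, probe 5,6 → slot 6
749: h=6, probe 6,7 → slot 7
203: h=9, probe 9,10 → slot 10
618: h=4 → slot 4
887: h=5, probe 5,6,7,8 → slot 8
Table: [—, —, 146, —, 618, 359, 161, 749, 887, 357, 203]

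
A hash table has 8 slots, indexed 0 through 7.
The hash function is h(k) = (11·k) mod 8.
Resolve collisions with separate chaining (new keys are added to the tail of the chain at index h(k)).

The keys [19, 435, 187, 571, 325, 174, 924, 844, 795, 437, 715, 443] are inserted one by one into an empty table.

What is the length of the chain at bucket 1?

7

19 -> bucket 1
435 -> bucket 1 (collision)
187 -> bucket 1 (collision)
571 -> bucket 1 (collision)
325 -> bucket 7
174 -> bucket 2
924 -> bucket 4
844 -> bucket 4 (collision)
795 -> bucket 1 (collision)
437 -> bucket 7 (collision)
715 -> bucket 1 (collision)
443 -> bucket 1 (collision)
Final buckets:
0: ∅
1: 19 -> 435 -> 187 -> 571 -> 795 -> 715 -> 443
2: 174
3: ∅
4: 924 -> 844
5: ∅
6: ∅
7: 325 -> 437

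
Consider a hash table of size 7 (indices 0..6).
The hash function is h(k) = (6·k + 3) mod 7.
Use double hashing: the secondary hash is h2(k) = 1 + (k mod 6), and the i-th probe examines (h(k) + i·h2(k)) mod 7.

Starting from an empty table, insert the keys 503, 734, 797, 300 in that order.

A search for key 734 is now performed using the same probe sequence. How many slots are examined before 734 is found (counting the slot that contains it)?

2

503: h=4 → slot 4
734: h=4, h2=3, probe 4,0 → slot 0
797: h=4, h2=6, probe 4,3 → slot 3
300: h=4, h2=1, probe 4,5 → slot 5
Table: [734, ., ., 797, 503, 300, .]
Lookup 734: h=4, h2=3, probe 4,0 → found at 0.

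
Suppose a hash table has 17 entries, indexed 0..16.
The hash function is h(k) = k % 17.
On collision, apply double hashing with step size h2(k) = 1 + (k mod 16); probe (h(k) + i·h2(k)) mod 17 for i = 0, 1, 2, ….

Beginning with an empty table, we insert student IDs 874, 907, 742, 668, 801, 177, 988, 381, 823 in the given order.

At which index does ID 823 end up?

14

874 hashes to 7; slot 7 is free -> place at 7.
907 hashes to 6; slot 6 is free -> place at 6.
742 hashes to 11; slot 11 is free -> place at 11.
668 hashes to 5; slot 5 is free -> place at 5.
801 hashes to 2; slot 2 is free -> place at 2.
177 hashes to 7, h2=2; 7 taken -> place at 9.
988 hashes to 2, h2=13; 2 taken -> place at 15.
381 hashes to 7, h2=14; 7 taken -> place at 4.
823 hashes to 7, h2=8; 7,15,6 taken -> place at 14.
Table: [-, -, 801, -, 381, 668, 907, 874, -, 177, -, 742, -, -, 823, 988, -]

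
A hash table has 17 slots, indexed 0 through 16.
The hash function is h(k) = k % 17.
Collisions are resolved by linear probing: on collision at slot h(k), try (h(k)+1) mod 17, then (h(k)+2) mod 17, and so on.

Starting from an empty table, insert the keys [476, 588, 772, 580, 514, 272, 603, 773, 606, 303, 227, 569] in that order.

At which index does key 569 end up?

12

476: h=0 => slot 0
588: h=10 => slot 10
772: h=7 => slot 7
580: h=2 => slot 2
514: h=4 => slot 4
272: h=0, probe 0,1 => slot 1
603: h=8 => slot 8
773: h=8, probe 8,9 => slot 9
606: h=11 => slot 11
303: h=14 => slot 14
227: h=6 => slot 6
569: h=8, probe 8,9,10,11,12 => slot 12
Table: [476, 272, 580, ., 514, ., 227, 772, 603, 773, 588, 606, 569, ., 303, ., .]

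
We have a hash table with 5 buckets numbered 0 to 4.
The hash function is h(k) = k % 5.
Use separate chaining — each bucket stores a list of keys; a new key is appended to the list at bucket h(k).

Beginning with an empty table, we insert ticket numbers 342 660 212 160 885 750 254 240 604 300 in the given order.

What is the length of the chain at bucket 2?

342 -> bucket 2
660 -> bucket 0
212 -> bucket 2 (collision)
160 -> bucket 0 (collision)
885 -> bucket 0 (collision)
750 -> bucket 0 (collision)
254 -> bucket 4
240 -> bucket 0 (collision)
604 -> bucket 4 (collision)
300 -> bucket 0 (collision)
Final buckets:
0: 660 -> 160 -> 885 -> 750 -> 240 -> 300
1: .
2: 342 -> 212
3: .
4: 254 -> 604

2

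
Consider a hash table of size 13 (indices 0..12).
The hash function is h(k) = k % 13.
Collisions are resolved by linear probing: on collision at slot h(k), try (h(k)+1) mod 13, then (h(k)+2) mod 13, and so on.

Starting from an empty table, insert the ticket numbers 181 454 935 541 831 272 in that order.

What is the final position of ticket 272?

3

Insert 181: h=12, slot 12 empty -> index 12.
Insert 454: h=12, slot 12 occupied -> index 0.
Insert 935: h=12, slots 12,0 occupied -> index 1.
Insert 541: h=8, slot 8 empty -> index 8.
Insert 831: h=12, slots 12,0,1 occupied -> index 2.
Insert 272: h=12, slots 12,0,1,2 occupied -> index 3.
Table: [454, 935, 831, 272, -, -, -, -, 541, -, -, -, 181]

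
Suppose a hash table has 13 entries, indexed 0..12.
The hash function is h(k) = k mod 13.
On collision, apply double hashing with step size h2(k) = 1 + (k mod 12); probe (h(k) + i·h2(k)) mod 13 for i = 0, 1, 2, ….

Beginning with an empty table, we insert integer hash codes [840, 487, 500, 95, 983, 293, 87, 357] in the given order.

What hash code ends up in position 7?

Insert 840: h=8, slot 8 empty => index 8.
Insert 487: h=6, slot 6 empty => index 6.
Insert 500: h=6, h2=9, slot 6 occupied => index 2.
Insert 95: h=4, slot 4 empty => index 4.
Insert 983: h=8, h2=12, slot 8 occupied => index 7.
Insert 293: h=7, h2=6, slot 7 occupied => index 0.
Insert 87: h=9, slot 9 empty => index 9.
Insert 357: h=6, h2=10, slot 6 occupied => index 3.
Table: [293, ∅, 500, 357, 95, ∅, 487, 983, 840, 87, ∅, ∅, ∅]

983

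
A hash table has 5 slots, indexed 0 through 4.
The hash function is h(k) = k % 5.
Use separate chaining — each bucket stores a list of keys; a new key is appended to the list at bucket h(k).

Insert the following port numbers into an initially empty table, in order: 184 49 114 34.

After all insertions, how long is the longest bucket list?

184 -> bucket 4
49 -> bucket 4 (collision)
114 -> bucket 4 (collision)
34 -> bucket 4 (collision)
Final buckets:
0: .
1: .
2: .
3: .
4: 184 -> 49 -> 114 -> 34

4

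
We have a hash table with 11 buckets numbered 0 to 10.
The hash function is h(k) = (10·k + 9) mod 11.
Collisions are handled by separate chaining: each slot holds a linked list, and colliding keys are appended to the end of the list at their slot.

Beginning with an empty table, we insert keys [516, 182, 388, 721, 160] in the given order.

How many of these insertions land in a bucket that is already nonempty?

516 → bucket 10
182 → bucket 3
388 → bucket 6
721 → bucket 3 (collision)
160 → bucket 3 (collision)
Final buckets:
0: -
1: -
2: -
3: 182 -> 721 -> 160
4: -
5: -
6: 388
7: -
8: -
9: -
10: 516

2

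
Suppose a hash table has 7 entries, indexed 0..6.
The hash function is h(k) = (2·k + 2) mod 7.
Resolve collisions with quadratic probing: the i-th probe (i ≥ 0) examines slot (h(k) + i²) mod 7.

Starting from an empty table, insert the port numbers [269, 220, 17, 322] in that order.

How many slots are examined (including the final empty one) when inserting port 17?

269 hashes to 1; slot 1 is free -> place at 1.
220 hashes to 1; 1 taken -> place at 2.
17 hashes to 1; 1,2 taken -> place at 5.
322 hashes to 2; 2 taken -> place at 3.
Table: [∅, 269, 220, 322, ∅, 17, ∅]

3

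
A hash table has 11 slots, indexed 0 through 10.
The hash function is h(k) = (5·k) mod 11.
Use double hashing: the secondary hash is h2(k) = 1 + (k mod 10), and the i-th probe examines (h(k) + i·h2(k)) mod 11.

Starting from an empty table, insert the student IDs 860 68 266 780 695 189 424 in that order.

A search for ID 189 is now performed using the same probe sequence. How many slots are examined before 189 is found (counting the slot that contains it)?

2

860: h=10 → slot 10
68: h=10, h2=9, probe 10,8 → slot 8
266: h=10, h2=7, probe 10,6 → slot 6
780: h=6, h2=1, probe 6,7 → slot 7
695: h=10, h2=6, probe 10,5 → slot 5
189: h=10, h2=10, probe 10,9 → slot 9
424: h=8, h2=5, probe 8,2 → slot 2
Table: [-, -, 424, -, -, 695, 266, 780, 68, 189, 860]
Lookup 189: h=10, h2=10, probe 10,9 → found at 9.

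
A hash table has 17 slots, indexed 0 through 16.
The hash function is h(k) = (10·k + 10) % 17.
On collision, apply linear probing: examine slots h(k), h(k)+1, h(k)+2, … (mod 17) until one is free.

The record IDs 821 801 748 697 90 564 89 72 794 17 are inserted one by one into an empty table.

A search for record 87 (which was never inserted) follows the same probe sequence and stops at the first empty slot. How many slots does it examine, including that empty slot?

6

Insert 821: h=9, slot 9 empty -> index 9.
Insert 801: h=13, slot 13 empty -> index 13.
Insert 748: h=10, slot 10 empty -> index 10.
Insert 697: h=10, slot 10 occupied -> index 11.
Insert 90: h=9, slots 9,10,11 occupied -> index 12.
Insert 564: h=6, slot 6 empty -> index 6.
Insert 89: h=16, slot 16 empty -> index 16.
Insert 72: h=16, slot 16 occupied -> index 0.
Insert 794: h=11, slots 11,12,13 occupied -> index 14.
Insert 17: h=10, slots 10,11,12,13,14 occupied -> index 15.
Table: [72, _, _, _, _, _, 564, _, _, 821, 748, 697, 90, 801, 794, 17, 89]
Lookup 87: h=13, probe 13,14,15,16,0,1 → slot 1 empty, not found.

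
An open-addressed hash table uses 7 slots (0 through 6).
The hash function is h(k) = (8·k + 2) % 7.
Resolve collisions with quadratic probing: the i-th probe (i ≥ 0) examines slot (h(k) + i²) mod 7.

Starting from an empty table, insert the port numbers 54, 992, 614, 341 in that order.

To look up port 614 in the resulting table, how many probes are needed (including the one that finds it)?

Insert 54: h=0, slot 0 empty → index 0.
Insert 992: h=0, slot 0 occupied → index 1.
Insert 614: h=0, slots 0,1 occupied → index 4.
Insert 341: h=0, slots 0,1,4 occupied → index 2.
Table: [54, 992, 341, —, 614, —, —]
Lookup 614: h=0, probe 0,1,4 → found at 4.

3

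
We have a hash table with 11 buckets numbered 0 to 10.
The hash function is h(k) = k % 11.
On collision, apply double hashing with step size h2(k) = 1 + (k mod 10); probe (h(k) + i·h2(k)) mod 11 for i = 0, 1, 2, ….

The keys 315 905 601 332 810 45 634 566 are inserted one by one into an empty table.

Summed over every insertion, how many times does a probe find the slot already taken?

4

315: h=7 => slot 7
905: h=3 => slot 3
601: h=7, h2=2, probe 7,9 => slot 9
332: h=2 => slot 2
810: h=7, h2=1, probe 7,8 => slot 8
45: h=1 => slot 1
634: h=7, h2=5, probe 7,1,6 => slot 6
566: h=5 => slot 5
Table: [—, 45, 332, 905, —, 566, 634, 315, 810, 601, —]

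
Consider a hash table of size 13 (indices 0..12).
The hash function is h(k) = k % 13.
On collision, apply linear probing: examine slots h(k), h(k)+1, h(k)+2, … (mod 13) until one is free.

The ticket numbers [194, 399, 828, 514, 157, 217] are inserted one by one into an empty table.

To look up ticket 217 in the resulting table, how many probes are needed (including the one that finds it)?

3

Insert 194: h=12, slot 12 empty => index 12.
Insert 399: h=9, slot 9 empty => index 9.
Insert 828: h=9, slot 9 occupied => index 10.
Insert 514: h=7, slot 7 empty => index 7.
Insert 157: h=1, slot 1 empty => index 1.
Insert 217: h=9, slots 9,10 occupied => index 11.
Table: [-, 157, -, -, -, -, -, 514, -, 399, 828, 217, 194]
Lookup 217: h=9, probe 9,10,11 → found at 11.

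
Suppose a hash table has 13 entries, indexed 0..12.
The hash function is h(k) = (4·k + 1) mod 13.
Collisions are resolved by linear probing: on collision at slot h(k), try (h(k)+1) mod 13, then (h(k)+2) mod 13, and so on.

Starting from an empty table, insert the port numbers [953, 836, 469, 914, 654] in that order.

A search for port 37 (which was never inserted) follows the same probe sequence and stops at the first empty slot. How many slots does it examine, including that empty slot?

953 hashes to 4; slot 4 is free → place at 4.
836 hashes to 4; 4 taken → place at 5.
469 hashes to 5; 5 taken → place at 6.
914 hashes to 4; 4,5,6 taken → place at 7.
654 hashes to 4; 4,5,6,7 taken → place at 8.
Table: [∅, ∅, ∅, ∅, 953, 836, 469, 914, 654, ∅, ∅, ∅, ∅]
Lookup 37: h=6, probe 6,7,8,9 → slot 9 empty, not found.

4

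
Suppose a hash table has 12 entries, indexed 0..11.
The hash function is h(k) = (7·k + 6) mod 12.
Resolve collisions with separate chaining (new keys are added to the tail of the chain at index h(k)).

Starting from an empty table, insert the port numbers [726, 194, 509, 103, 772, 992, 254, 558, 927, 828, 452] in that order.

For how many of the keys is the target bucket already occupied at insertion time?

726 → bucket 0
194 → bucket 8
509 → bucket 5
103 → bucket 7
772 → bucket 10
992 → bucket 2
254 → bucket 8 (collision)
558 → bucket 0 (collision)
927 → bucket 3
828 → bucket 6
452 → bucket 2 (collision)
Final buckets:
0: 726 -> 558
1: —
2: 992 -> 452
3: 927
4: —
5: 509
6: 828
7: 103
8: 194 -> 254
9: —
10: 772
11: —

3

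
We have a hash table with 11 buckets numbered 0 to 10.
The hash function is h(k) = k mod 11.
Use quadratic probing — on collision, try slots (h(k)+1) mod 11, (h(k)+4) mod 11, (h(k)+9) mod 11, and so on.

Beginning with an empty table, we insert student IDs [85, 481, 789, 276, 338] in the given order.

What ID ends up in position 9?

85: h=8 => slot 8
481: h=8, probe 8,9 => slot 9
789: h=8, probe 8,9,1 => slot 1
276: h=1, probe 1,2 => slot 2
338: h=8, probe 8,9,1,6 => slot 6
Table: [—, 789, 276, —, —, —, 338, —, 85, 481, —]

481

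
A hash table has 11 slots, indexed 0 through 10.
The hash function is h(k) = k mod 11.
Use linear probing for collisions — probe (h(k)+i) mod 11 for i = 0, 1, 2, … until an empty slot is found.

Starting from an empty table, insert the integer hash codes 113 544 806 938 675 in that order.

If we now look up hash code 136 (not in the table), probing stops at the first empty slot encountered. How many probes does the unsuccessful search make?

5

113 hashes to 3; slot 3 is free => place at 3.
544 hashes to 5; slot 5 is free => place at 5.
806 hashes to 3; 3 taken => place at 4.
938 hashes to 3; 3,4,5 taken => place at 6.
675 hashes to 4; 4,5,6 taken => place at 7.
Table: [∅, ∅, ∅, 113, 806, 544, 938, 675, ∅, ∅, ∅]
Lookup 136: h=4, probe 4,5,6,7,8 → slot 8 empty, not found.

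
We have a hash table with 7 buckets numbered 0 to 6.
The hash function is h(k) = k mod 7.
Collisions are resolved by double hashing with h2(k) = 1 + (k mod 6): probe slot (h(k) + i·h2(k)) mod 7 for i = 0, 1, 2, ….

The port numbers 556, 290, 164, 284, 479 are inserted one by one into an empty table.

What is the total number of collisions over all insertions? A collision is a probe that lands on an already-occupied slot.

5

Insert 556: h=3, slot 3 empty => index 3.
Insert 290: h=3, h2=3, slot 3 occupied => index 6.
Insert 164: h=3, h2=3, slots 3,6 occupied => index 2.
Insert 284: h=4, slot 4 empty => index 4.
Insert 479: h=3, h2=6, slots 3,2 occupied => index 1.
Table: [_, 479, 164, 556, 284, _, 290]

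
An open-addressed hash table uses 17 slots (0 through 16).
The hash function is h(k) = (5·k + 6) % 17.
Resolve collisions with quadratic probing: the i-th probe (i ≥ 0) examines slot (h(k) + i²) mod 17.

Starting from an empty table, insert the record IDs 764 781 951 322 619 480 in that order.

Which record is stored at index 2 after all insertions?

764: h=1 => slot 1
781: h=1, probe 1,2 => slot 2
951: h=1, probe 1,2,5 => slot 5
322: h=1, probe 1,2,5,10 => slot 10
619: h=7 => slot 7
480: h=9 => slot 9
Table: [—, 764, 781, —, —, 951, —, 619, —, 480, 322, —, —, —, —, —, —]

781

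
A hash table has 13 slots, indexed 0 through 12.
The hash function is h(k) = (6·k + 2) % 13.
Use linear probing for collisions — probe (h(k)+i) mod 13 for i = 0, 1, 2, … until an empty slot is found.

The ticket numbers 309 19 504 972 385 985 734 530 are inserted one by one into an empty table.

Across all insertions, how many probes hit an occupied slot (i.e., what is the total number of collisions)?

Insert 309: h=10, slot 10 empty -> index 10.
Insert 19: h=12, slot 12 empty -> index 12.
Insert 504: h=10, slot 10 occupied -> index 11.
Insert 972: h=10, slots 10,11,12 occupied -> index 0.
Insert 385: h=11, slots 11,12,0 occupied -> index 1.
Insert 985: h=10, slots 10,11,12,0,1 occupied -> index 2.
Insert 734: h=12, slots 12,0,1,2 occupied -> index 3.
Insert 530: h=10, slots 10,11,12,0,1,2,3 occupied -> index 4.
Table: [972, 385, 985, 734, 530, ∅, ∅, ∅, ∅, ∅, 309, 504, 19]

23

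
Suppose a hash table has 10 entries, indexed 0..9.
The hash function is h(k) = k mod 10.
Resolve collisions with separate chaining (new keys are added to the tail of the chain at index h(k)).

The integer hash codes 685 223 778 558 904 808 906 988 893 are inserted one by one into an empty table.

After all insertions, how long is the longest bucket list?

4

685 → bucket 5
223 → bucket 3
778 → bucket 8
558 → bucket 8 (collision)
904 → bucket 4
808 → bucket 8 (collision)
906 → bucket 6
988 → bucket 8 (collision)
893 → bucket 3 (collision)
Final buckets:
0: _
1: _
2: _
3: 223 -> 893
4: 904
5: 685
6: 906
7: _
8: 778 -> 558 -> 808 -> 988
9: _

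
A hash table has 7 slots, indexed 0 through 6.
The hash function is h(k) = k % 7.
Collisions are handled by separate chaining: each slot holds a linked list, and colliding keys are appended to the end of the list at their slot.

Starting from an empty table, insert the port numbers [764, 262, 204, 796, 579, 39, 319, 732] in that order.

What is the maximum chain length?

3

Insert 764: h=1, bucket 1 empty → new chain.
Insert 262: h=3, bucket 3 empty → new chain.
Insert 204: h=1, bucket 1 nonempty → append to chain.
Insert 796: h=5, bucket 5 empty → new chain.
Insert 579: h=5, bucket 5 nonempty → append to chain.
Insert 39: h=4, bucket 4 empty → new chain.
Insert 319: h=4, bucket 4 nonempty → append to chain.
Insert 732: h=4, bucket 4 nonempty → append to chain.
Final buckets:
0: ∅
1: 764 -> 204
2: ∅
3: 262
4: 39 -> 319 -> 732
5: 796 -> 579
6: ∅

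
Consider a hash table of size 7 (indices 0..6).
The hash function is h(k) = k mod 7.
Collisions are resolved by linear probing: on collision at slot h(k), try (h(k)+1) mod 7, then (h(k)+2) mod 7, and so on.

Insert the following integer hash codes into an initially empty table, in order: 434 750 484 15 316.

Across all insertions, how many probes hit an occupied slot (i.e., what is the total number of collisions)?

6

434 hashes to 0; slot 0 is free → place at 0.
750 hashes to 1; slot 1 is free → place at 1.
484 hashes to 1; 1 taken → place at 2.
15 hashes to 1; 1,2 taken → place at 3.
316 hashes to 1; 1,2,3 taken → place at 4.
Table: [434, 750, 484, 15, 316, _, _]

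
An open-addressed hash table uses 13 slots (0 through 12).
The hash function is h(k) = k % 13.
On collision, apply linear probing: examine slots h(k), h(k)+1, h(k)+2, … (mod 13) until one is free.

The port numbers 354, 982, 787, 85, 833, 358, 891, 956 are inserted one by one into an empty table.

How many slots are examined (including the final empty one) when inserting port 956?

354 hashes to 3; slot 3 is free => place at 3.
982 hashes to 7; slot 7 is free => place at 7.
787 hashes to 7; 7 taken => place at 8.
85 hashes to 7; 7,8 taken => place at 9.
833 hashes to 1; slot 1 is free => place at 1.
358 hashes to 7; 7,8,9 taken => place at 10.
891 hashes to 7; 7,8,9,10 taken => place at 11.
956 hashes to 7; 7,8,9,10,11 taken => place at 12.
Table: [—, 833, —, 354, —, —, —, 982, 787, 85, 358, 891, 956]

6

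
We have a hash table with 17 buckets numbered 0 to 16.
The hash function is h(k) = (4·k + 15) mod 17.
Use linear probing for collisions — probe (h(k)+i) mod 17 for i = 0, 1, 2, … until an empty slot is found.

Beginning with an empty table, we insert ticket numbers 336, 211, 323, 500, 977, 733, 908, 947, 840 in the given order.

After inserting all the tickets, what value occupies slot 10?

336: h=16 → slot 16
211: h=9 → slot 9
323: h=15 → slot 15
500: h=9, probe 9,10 → slot 10
977: h=13 → slot 13
733: h=6 → slot 6
908: h=9, probe 9,10,11 → slot 11
947: h=12 → slot 12
840: h=9, probe 9,10,11,12,13,14 → slot 14
Table: [_, _, _, _, _, _, 733, _, _, 211, 500, 908, 947, 977, 840, 323, 336]

500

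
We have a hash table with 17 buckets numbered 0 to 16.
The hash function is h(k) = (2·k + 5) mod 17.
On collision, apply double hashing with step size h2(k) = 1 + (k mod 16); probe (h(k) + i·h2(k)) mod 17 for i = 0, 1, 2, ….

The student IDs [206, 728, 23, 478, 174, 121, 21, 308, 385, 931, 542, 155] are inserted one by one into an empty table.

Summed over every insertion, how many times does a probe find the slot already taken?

10

Insert 206: h=9, slot 9 empty => index 9.
Insert 728: h=16, slot 16 empty => index 16.
Insert 23: h=0, slot 0 empty => index 0.
Insert 478: h=9, h2=15, slot 9 occupied => index 7.
Insert 174: h=13, slot 13 empty => index 13.
Insert 121: h=9, h2=10, slot 9 occupied => index 2.
Insert 21: h=13, h2=6, slots 13,2 occupied => index 8.
Insert 308: h=9, h2=5, slot 9 occupied => index 14.
Insert 385: h=10, slot 10 empty => index 10.
Insert 931: h=14, h2=4, slot 14 occupied => index 1.
Insert 542: h=1, h2=15, slots 1,16,14 occupied => index 12.
Insert 155: h=9, h2=12, slot 9 occupied => index 4.
Table: [23, 931, 121, —, 155, —, —, 478, 21, 206, 385, —, 542, 174, 308, —, 728]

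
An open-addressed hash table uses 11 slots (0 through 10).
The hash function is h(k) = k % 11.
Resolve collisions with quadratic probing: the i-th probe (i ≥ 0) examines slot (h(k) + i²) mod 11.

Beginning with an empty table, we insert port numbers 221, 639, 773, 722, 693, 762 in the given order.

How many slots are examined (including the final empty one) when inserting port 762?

2

Insert 221: h=1, slot 1 empty → index 1.
Insert 639: h=1, slot 1 occupied → index 2.
Insert 773: h=3, slot 3 empty → index 3.
Insert 722: h=7, slot 7 empty → index 7.
Insert 693: h=0, slot 0 empty → index 0.
Insert 762: h=3, slot 3 occupied → index 4.
Table: [693, 221, 639, 773, 762, ., ., 722, ., ., .]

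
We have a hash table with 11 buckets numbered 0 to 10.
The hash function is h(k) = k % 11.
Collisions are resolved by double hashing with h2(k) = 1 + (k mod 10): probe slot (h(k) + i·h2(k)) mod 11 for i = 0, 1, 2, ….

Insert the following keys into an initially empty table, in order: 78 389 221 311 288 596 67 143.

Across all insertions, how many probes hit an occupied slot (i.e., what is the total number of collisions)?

5

78: h=1 -> slot 1
389: h=4 -> slot 4
221: h=1, h2=2, probe 1,3 -> slot 3
311: h=3, h2=2, probe 3,5 -> slot 5
288: h=2 -> slot 2
596: h=2, h2=7, probe 2,9 -> slot 9
67: h=1, h2=8, probe 1,9,6 -> slot 6
143: h=0 -> slot 0
Table: [143, 78, 288, 221, 389, 311, 67, ∅, ∅, 596, ∅]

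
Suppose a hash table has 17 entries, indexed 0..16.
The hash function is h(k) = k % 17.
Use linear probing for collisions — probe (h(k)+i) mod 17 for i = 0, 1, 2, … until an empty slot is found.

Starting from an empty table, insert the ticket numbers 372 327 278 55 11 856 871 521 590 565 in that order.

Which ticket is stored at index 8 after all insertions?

372 hashes to 15; slot 15 is free → place at 15.
327 hashes to 4; slot 4 is free → place at 4.
278 hashes to 6; slot 6 is free → place at 6.
55 hashes to 4; 4 taken → place at 5.
11 hashes to 11; slot 11 is free → place at 11.
856 hashes to 6; 6 taken → place at 7.
871 hashes to 4; 4,5,6,7 taken → place at 8.
521 hashes to 11; 11 taken → place at 12.
590 hashes to 12; 12 taken → place at 13.
565 hashes to 4; 4,5,6,7,8 taken → place at 9.
Table: [., ., ., ., 327, 55, 278, 856, 871, 565, ., 11, 521, 590, ., 372, .]

871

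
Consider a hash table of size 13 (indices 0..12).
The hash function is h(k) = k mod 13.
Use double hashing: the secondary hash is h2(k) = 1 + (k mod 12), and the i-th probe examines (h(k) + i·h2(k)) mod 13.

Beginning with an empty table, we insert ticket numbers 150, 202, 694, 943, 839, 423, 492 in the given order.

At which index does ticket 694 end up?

3

Insert 150: h=7, slot 7 empty -> index 7.
Insert 202: h=7, h2=11, slot 7 occupied -> index 5.
Insert 694: h=5, h2=11, slot 5 occupied -> index 3.
Insert 943: h=7, h2=8, slot 7 occupied -> index 2.
Insert 839: h=7, h2=12, slot 7 occupied -> index 6.
Insert 423: h=7, h2=4, slot 7 occupied -> index 11.
Insert 492: h=11, h2=1, slot 11 occupied -> index 12.
Table: [., ., 943, 694, ., 202, 839, 150, ., ., ., 423, 492]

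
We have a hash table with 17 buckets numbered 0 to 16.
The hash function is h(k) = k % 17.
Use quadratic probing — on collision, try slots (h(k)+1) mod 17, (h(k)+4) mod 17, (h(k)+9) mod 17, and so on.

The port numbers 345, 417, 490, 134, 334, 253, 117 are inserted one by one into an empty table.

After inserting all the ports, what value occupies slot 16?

345: h=5 → slot 5
417: h=9 → slot 9
490: h=14 → slot 14
134: h=15 → slot 15
334: h=11 → slot 11
253: h=15, probe 15,16 → slot 16
117: h=15, probe 15,16,2 → slot 2
Table: [., ., 117, ., ., 345, ., ., ., 417, ., 334, ., ., 490, 134, 253]

253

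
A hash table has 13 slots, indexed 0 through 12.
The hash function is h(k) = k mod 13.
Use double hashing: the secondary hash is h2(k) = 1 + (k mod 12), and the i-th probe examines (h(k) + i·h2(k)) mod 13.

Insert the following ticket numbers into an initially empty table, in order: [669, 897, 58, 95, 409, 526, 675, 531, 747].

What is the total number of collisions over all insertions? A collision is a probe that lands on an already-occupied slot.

6

Insert 669: h=6, slot 6 empty => index 6.
Insert 897: h=0, slot 0 empty => index 0.
Insert 58: h=6, h2=11, slot 6 occupied => index 4.
Insert 95: h=4, h2=12, slot 4 occupied => index 3.
Insert 409: h=6, h2=2, slot 6 occupied => index 8.
Insert 526: h=6, h2=11, slots 6,4 occupied => index 2.
Insert 675: h=12, slot 12 empty => index 12.
Insert 531: h=11, slot 11 empty => index 11.
Insert 747: h=6, h2=4, slot 6 occupied => index 10.
Table: [897, _, 526, 95, 58, _, 669, _, 409, _, 747, 531, 675]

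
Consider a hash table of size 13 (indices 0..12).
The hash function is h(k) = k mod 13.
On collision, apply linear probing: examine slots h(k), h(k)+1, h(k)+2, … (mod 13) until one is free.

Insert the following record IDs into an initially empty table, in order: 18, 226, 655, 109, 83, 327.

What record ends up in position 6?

226

18: h=5 → slot 5
226: h=5, probe 5,6 → slot 6
655: h=5, probe 5,6,7 → slot 7
109: h=5, probe 5,6,7,8 → slot 8
83: h=5, probe 5,6,7,8,9 → slot 9
327: h=2 → slot 2
Table: [-, -, 327, -, -, 18, 226, 655, 109, 83, -, -, -]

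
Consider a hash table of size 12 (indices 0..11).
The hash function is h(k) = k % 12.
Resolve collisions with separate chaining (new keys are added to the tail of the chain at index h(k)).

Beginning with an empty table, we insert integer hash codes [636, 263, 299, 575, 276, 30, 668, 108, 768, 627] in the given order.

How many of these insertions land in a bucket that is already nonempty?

636 → bucket 0
263 → bucket 11
299 → bucket 11 (collision)
575 → bucket 11 (collision)
276 → bucket 0 (collision)
30 → bucket 6
668 → bucket 8
108 → bucket 0 (collision)
768 → bucket 0 (collision)
627 → bucket 3
Final buckets:
0: 636 -> 276 -> 108 -> 768
1: _
2: _
3: 627
4: _
5: _
6: 30
7: _
8: 668
9: _
10: _
11: 263 -> 299 -> 575

5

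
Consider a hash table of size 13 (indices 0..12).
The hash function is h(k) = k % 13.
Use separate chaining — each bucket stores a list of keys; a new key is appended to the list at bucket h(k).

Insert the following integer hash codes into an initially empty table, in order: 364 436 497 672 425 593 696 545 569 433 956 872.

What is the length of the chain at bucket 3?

1

Insert 364: h=0, bucket 0 empty -> new chain.
Insert 436: h=7, bucket 7 empty -> new chain.
Insert 497: h=3, bucket 3 empty -> new chain.
Insert 672: h=9, bucket 9 empty -> new chain.
Insert 425: h=9, bucket 9 nonempty -> append to chain.
Insert 593: h=8, bucket 8 empty -> new chain.
Insert 696: h=7, bucket 7 nonempty -> append to chain.
Insert 545: h=12, bucket 12 empty -> new chain.
Insert 569: h=10, bucket 10 empty -> new chain.
Insert 433: h=4, bucket 4 empty -> new chain.
Insert 956: h=7, bucket 7 nonempty -> append to chain.
Insert 872: h=1, bucket 1 empty -> new chain.
Final buckets:
0: 364
1: 872
2: ∅
3: 497
4: 433
5: ∅
6: ∅
7: 436 -> 696 -> 956
8: 593
9: 672 -> 425
10: 569
11: ∅
12: 545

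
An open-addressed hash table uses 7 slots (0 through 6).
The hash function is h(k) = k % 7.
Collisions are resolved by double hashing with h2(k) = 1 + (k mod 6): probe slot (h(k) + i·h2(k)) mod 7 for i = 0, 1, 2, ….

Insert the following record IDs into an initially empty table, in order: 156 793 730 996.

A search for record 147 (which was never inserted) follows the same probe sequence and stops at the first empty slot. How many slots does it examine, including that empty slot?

Insert 156: h=2, slot 2 empty → index 2.
Insert 793: h=2, h2=2, slot 2 occupied → index 4.
Insert 730: h=2, h2=5, slot 2 occupied → index 0.
Insert 996: h=2, h2=1, slot 2 occupied → index 3.
Table: [730, -, 156, 996, 793, -, -]
Lookup 147: h=0, h2=4, probe 0,4,1 → slot 1 empty, not found.

3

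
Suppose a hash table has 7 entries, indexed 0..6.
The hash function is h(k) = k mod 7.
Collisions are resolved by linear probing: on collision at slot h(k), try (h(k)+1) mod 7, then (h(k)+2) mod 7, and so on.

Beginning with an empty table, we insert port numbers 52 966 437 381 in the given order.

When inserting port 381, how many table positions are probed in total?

3

52: h=3 -> slot 3
966: h=0 -> slot 0
437: h=3, probe 3,4 -> slot 4
381: h=3, probe 3,4,5 -> slot 5
Table: [966, ∅, ∅, 52, 437, 381, ∅]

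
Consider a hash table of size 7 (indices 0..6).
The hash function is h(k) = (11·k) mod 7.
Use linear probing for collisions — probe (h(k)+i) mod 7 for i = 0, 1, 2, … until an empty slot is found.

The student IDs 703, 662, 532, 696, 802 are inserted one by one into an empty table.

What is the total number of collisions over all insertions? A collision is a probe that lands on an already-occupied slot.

2

703: h=5 -> slot 5
662: h=2 -> slot 2
532: h=0 -> slot 0
696: h=5, probe 5,6 -> slot 6
802: h=2, probe 2,3 -> slot 3
Table: [532, ∅, 662, 802, ∅, 703, 696]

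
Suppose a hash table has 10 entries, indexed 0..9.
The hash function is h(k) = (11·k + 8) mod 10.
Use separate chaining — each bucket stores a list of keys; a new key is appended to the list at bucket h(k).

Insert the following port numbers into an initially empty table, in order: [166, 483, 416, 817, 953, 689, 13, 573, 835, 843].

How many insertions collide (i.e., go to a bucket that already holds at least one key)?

5

Insert 166: h=4, bucket 4 empty -> new chain.
Insert 483: h=1, bucket 1 empty -> new chain.
Insert 416: h=4, bucket 4 nonempty -> append to chain.
Insert 817: h=5, bucket 5 empty -> new chain.
Insert 953: h=1, bucket 1 nonempty -> append to chain.
Insert 689: h=7, bucket 7 empty -> new chain.
Insert 13: h=1, bucket 1 nonempty -> append to chain.
Insert 573: h=1, bucket 1 nonempty -> append to chain.
Insert 835: h=3, bucket 3 empty -> new chain.
Insert 843: h=1, bucket 1 nonempty -> append to chain.
Final buckets:
0: ∅
1: 483 -> 953 -> 13 -> 573 -> 843
2: ∅
3: 835
4: 166 -> 416
5: 817
6: ∅
7: 689
8: ∅
9: ∅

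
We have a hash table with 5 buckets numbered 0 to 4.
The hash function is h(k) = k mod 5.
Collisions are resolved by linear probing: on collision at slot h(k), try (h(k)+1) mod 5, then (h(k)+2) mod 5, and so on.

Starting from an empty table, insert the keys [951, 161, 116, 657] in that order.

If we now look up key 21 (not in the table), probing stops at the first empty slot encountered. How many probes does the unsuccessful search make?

951 hashes to 1; slot 1 is free => place at 1.
161 hashes to 1; 1 taken => place at 2.
116 hashes to 1; 1,2 taken => place at 3.
657 hashes to 2; 2,3 taken => place at 4.
Table: [., 951, 161, 116, 657]
Lookup 21: h=1, probe 1,2,3,4,0 → slot 0 empty, not found.

5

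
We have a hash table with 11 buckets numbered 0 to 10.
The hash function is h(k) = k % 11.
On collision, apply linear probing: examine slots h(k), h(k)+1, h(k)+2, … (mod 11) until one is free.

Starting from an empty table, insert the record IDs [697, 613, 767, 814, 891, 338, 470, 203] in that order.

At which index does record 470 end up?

2

Insert 697: h=4, slot 4 empty → index 4.
Insert 613: h=8, slot 8 empty → index 8.
Insert 767: h=8, slot 8 occupied → index 9.
Insert 814: h=0, slot 0 empty → index 0.
Insert 891: h=0, slot 0 occupied → index 1.
Insert 338: h=8, slots 8,9 occupied → index 10.
Insert 470: h=8, slots 8,9,10,0,1 occupied → index 2.
Insert 203: h=5, slot 5 empty → index 5.
Table: [814, 891, 470, _, 697, 203, _, _, 613, 767, 338]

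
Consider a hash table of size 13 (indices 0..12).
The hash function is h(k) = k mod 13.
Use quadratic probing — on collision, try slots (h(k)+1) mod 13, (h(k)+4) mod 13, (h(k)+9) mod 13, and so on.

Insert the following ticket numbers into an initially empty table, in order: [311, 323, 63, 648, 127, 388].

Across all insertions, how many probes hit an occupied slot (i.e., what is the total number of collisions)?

9

311: h=12 → slot 12
323: h=11 → slot 11
63: h=11, probe 11,12,2 → slot 2
648: h=11, probe 11,12,2,7 → slot 7
127: h=10 → slot 10
388: h=11, probe 11,12,2,7,1 → slot 1
Table: [-, 388, 63, -, -, -, -, 648, -, -, 127, 323, 311]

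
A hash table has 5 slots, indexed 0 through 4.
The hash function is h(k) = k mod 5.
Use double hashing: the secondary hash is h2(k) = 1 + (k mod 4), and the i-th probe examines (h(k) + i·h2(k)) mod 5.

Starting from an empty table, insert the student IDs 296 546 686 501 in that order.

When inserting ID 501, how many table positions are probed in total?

296: h=1 -> slot 1
546: h=1, h2=3, probe 1,4 -> slot 4
686: h=1, h2=3, probe 1,4,2 -> slot 2
501: h=1, h2=2, probe 1,3 -> slot 3
Table: [—, 296, 686, 501, 546]

2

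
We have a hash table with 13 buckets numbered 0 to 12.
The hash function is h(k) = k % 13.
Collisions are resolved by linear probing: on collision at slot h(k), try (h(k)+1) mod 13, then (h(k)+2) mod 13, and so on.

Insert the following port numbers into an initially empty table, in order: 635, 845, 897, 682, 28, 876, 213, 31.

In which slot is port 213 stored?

7

635: h=11 -> slot 11
845: h=0 -> slot 0
897: h=0, probe 0,1 -> slot 1
682: h=6 -> slot 6
28: h=2 -> slot 2
876: h=5 -> slot 5
213: h=5, probe 5,6,7 -> slot 7
31: h=5, probe 5,6,7,8 -> slot 8
Table: [845, 897, 28, ., ., 876, 682, 213, 31, ., ., 635, .]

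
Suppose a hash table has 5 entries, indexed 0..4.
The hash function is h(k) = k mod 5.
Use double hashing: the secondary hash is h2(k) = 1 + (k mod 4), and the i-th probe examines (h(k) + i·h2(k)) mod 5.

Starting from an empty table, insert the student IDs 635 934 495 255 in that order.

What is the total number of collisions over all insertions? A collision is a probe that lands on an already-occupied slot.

Insert 635: h=0, slot 0 empty → index 0.
Insert 934: h=4, slot 4 empty → index 4.
Insert 495: h=0, h2=4, slots 0,4 occupied → index 3.
Insert 255: h=0, h2=4, slots 0,4,3 occupied → index 2.
Table: [635, ∅, 255, 495, 934]

5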